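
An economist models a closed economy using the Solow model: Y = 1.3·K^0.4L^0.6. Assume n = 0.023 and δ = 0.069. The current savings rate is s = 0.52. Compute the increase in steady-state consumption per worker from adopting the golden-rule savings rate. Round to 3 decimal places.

Δc ≈ 0.117

Capital per worker breaks even when investment replaces (n + δ)·k; here n + δ = 0.092.
Current steady state (s = 0.52): k* = (0.52·1.3/0.092)^(1/0.6) ≈ 27.7714, y* = 1.3·27.7714^0.4 ≈ 4.9134, c* = (1−0.52)·4.9134 ≈ 2.3584.
Maximizing c = f(k) − (n+δ)·k gives f'(k) = n+δ, i.e. 0.4·1.3·k^(0.4−1) = 0.092, so k_gold = (0.4·1.3/0.092)^(1/0.6) ≈ 17.9346.
y_gold = 1.3·17.9346^0.4 ≈ 4.1250, c_gold = y_gold − 0.092·k_gold ≈ 2.4750.
Gain: Δc = 2.4750 − 2.3584 ≈ 0.1165.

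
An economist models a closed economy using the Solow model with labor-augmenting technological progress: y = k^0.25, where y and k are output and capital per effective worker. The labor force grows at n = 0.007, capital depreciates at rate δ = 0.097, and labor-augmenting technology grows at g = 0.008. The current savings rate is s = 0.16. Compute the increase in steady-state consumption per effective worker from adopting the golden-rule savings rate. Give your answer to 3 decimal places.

Δc ≈ 0.034

Break-even investment rate: n + g + δ = 0.007 + 0.008 + 0.097 = 0.112.
Current steady state (s = 0.16): k* = (0.16/0.112)^(1/0.75) ≈ 1.6089, y* = 1.6089^0.25 ≈ 1.1262, c* = (1−0.16)·1.1262 ≈ 0.9460.
Golden rule sets MPK = n+g+δ: 0.25·k^(0.25−1) = 0.112, so k_gold = (0.25/0.112)^(1/0.75) ≈ 2.9172.
y_gold = 2.9172^0.25 ≈ 1.3069, c_gold = y_gold − 0.112·k_gold ≈ 0.9802.
Gain: Δc = 0.9802 − 0.9460 ≈ 0.0341.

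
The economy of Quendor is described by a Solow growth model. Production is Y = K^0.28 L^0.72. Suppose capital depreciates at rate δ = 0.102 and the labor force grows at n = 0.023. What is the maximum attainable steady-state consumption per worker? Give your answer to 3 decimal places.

c_gold ≈ 0.985

n + δ = 0.023 + 0.102 = 0.125.
Maximizing c = f(k) − (n+δ)·k gives f'(k) = n+δ, i.e. 0.28·k^(0.28−1) = 0.125, so k_gold = (0.28/0.125)^(1/0.72) ≈ 3.0652.
y_gold = 3.0652^0.28 ≈ 1.3684.
c_gold = y_gold − (n+δ)·k_gold = 1.3684 − 0.125·3.0652 ≈ 0.9852.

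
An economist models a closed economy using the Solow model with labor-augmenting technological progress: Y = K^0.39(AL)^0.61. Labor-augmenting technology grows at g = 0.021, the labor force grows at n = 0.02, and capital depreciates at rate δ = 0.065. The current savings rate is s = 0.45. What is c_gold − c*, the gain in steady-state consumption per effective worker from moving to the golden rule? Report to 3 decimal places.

Break-even investment rate: n + g + δ = 0.02 + 0.021 + 0.065 = 0.106.
Current steady state (s = 0.45): k* = (0.45/0.106)^(1/0.61) ≈ 10.6993, y* = 10.6993^0.39 ≈ 2.5203, c* = (1−0.45)·2.5203 ≈ 1.3862.
Setting f'(k) = n+g+δ gives 0.39·k^(0.39−1) = 0.106, hence k_gold = (0.39/0.106)^(1/0.61) ≈ 8.4620.
y_gold = 8.4620^0.39 ≈ 2.2999, c_gold = y_gold − 0.106·k_gold ≈ 1.4030.
Gain: Δc = 1.4030 − 1.3862 ≈ 0.0168.

Δc ≈ 0.017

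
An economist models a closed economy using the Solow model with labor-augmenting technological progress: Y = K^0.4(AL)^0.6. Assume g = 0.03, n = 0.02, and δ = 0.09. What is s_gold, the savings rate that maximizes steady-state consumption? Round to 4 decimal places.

The effective depreciation rate is n + g + δ = 0.02 + 0.03 + 0.09 = 0.14.
At the golden rule MPK = n+g+δ, and in any Cobb-Douglas steady state s = (n+g+δ)·k/y = MPK·k/y = capital's share 0.4.

s_gold = 0.4000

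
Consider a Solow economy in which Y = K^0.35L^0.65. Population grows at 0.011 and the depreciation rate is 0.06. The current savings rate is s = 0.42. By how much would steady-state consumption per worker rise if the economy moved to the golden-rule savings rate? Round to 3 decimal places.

n + δ = 0.011 + 0.06 = 0.071.
Current steady state (s = 0.42): k* = (0.42/0.071)^(1/0.65) ≈ 15.4056, y* = 15.4056^0.35 ≈ 2.6043, c* = (1−0.42)·2.6043 ≈ 1.5105.
At the golden rule the marginal product of capital equals n+δ: 0.35·k^(0.35−1) = 0.071. Solving, k_gold = (0.35/0.071)^(1/0.65) ≈ 11.6375.
y_gold = 11.6375^0.35 ≈ 2.3608, c_gold = y_gold − 0.071·k_gold ≈ 1.5345.
Gain: Δc = 1.5345 − 1.5105 ≈ 0.0240.

Δc ≈ 0.024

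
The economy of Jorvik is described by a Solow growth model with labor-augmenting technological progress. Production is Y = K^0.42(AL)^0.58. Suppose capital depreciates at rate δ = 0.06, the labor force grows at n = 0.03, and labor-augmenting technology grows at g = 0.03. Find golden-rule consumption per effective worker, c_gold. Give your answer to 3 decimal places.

Break-even investment rate: n + g + δ = 0.03 + 0.03 + 0.06 = 0.12.
Maximizing c = f(k) − (n+g+δ)·k gives f'(k) = n+g+δ, i.e. 0.42·k^(0.42−1) = 0.12, so k_gold = (0.42/0.12)^(1/0.58) ≈ 8.6706.
y_gold = 8.6706^0.42 ≈ 2.4773.
c_gold = y_gold − (n+g+δ)·k_gold = 2.4773 − 0.12·8.6706 ≈ 1.4368.

c_gold ≈ 1.437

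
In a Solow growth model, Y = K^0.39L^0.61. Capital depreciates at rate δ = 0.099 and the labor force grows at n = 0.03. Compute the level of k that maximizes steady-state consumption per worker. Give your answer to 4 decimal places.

Break-even investment rate: n + δ = 0.03 + 0.099 = 0.129.
At the golden rule the marginal product of capital equals n+δ: 0.39·k^(0.39−1) = 0.129. Solving, k_gold = (0.39/0.129)^(1/0.61) ≈ 6.1329.

k_gold ≈ 6.1329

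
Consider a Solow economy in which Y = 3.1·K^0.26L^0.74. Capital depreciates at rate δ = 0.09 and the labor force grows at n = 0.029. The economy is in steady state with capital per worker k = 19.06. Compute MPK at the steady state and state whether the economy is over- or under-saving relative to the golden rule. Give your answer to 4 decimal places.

over-saving; MPK ≈ 0.0910

Capital per worker breaks even when investment replaces (n + δ)·k; here n + δ = 0.119.
MPK = 0.26·3.1·k^(0.26−1) = 0.26·3.1·19.06^(-0.74) ≈ 0.0910.
MPK < 0.119, so the economy is dynamically inefficient (over-saving).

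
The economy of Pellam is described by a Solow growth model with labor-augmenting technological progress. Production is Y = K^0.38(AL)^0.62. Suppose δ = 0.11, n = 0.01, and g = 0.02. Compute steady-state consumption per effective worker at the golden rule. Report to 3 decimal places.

c_gold ≈ 1.143

Capital per effective worker breaks even when investment replaces (n + g + δ)·k; here n + g + δ = 0.14.
Setting f'(k) = n+g+δ gives 0.38·k^(0.38−1) = 0.14, hence k_gold = (0.38/0.14)^(1/0.62) ≈ 5.0055.
y_gold = 5.0055^0.38 ≈ 1.8441.
c_gold = y_gold − (n+g+δ)·k_gold = 1.8441 − 0.14·5.0055 ≈ 1.1434.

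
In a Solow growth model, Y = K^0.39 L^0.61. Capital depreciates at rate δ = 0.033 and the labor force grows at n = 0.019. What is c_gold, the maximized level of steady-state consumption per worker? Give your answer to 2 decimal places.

c_gold ≈ 2.21

Break-even investment rate: n + δ = 0.019 + 0.033 = 0.052.
At the golden rule the marginal product of capital equals n+δ: 0.39·k^(0.39−1) = 0.052. Solving, k_gold = (0.39/0.052)^(1/0.61) ≈ 27.1974.
y_gold = 27.1974^0.39 ≈ 3.6263.
c_gold = y_gold − (n+δ)·k_gold = 3.6263 − 0.052·27.1974 ≈ 2.2121.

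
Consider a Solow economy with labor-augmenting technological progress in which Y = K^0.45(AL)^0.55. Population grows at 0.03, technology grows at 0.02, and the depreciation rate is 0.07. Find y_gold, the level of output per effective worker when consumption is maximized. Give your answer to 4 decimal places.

y_gold ≈ 2.9489

Capital per effective worker breaks even when investment replaces (n + g + δ)·k; here n + g + δ = 0.12.
Golden rule sets MPK = n+g+δ: 0.45·k^(0.45−1) = 0.12, so k_gold = (0.45/0.12)^(1/0.55) ≈ 11.0584.
Output: y_gold = k_gold^0.45 = 11.0584^0.45 ≈ 2.9489.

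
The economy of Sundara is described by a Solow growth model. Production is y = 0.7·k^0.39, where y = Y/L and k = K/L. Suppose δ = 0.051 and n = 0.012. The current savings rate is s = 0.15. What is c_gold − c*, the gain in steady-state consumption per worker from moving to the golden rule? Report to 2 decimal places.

n + δ = 0.012 + 0.051 = 0.063.
Current steady state (s = 0.15): k* = (0.15·0.7/0.063)^(1/0.61) ≈ 2.3104, y* = 0.7·2.3104^0.39 ≈ 0.9704, c* = (1−0.15)·0.9704 ≈ 0.8248.
At the golden rule the marginal product of capital equals n+δ: 0.39·0.7·k^(0.39−1) = 0.063. Solving, k_gold = (0.39·0.7/0.063)^(1/0.61) ≈ 11.0655.
y_gold = 0.7·11.0655^0.39 ≈ 1.7875, c_gold = y_gold − 0.063·k_gold ≈ 1.0904.
Gain: Δc = 1.0904 − 0.8248 ≈ 0.2656.

Δc ≈ 0.27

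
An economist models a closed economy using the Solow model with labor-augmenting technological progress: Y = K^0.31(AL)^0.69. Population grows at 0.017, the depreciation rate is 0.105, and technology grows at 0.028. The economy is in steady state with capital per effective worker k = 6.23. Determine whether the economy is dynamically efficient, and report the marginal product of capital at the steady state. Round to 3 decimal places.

The effective depreciation rate is n + g + δ = 0.017 + 0.028 + 0.105 = 0.15.
MPK = 0.31·k^(0.31−1) = 0.31·6.23^(-0.69) ≈ 0.0877.
MPK < 0.15, so the economy is dynamically inefficient (over-saving).

dynamically inefficient; MPK ≈ 0.088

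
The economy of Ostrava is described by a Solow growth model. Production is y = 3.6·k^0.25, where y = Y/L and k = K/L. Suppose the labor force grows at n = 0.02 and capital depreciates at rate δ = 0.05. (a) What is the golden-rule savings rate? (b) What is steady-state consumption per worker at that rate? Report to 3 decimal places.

(a) s_gold = 0.250; (b) c_gold ≈ 6.325

n + δ = 0.02 + 0.05 = 0.07.
For Cobb-Douglas, s_gold equals capital's share: s_gold = 0.25.
Setting f'(k) = n+δ gives 0.25·3.6·k^(0.25−1) = 0.07, hence k_gold = (0.25·3.6/0.07)^(1/0.75) ≈ 30.1203.
y_gold = 3.6·30.1203^0.25 ≈ 8.4337; c_gold = (1−0.25)·y_gold ≈ 6.3253.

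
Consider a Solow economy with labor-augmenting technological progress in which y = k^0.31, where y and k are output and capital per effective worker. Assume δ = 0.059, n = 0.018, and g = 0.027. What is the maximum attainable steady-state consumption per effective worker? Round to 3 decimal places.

c_gold ≈ 1.127

The effective depreciation rate is n + g + δ = 0.018 + 0.027 + 0.059 = 0.104.
At the golden rule the marginal product of capital equals n+g+δ: 0.31·k^(0.31−1) = 0.104. Solving, k_gold = (0.31/0.104)^(1/0.69) ≈ 4.8689.
y_gold = 4.8689^0.31 ≈ 1.6334.
c_gold = y_gold − (n+g+δ)·k_gold = 1.6334 − 0.104·4.8689 ≈ 1.1271.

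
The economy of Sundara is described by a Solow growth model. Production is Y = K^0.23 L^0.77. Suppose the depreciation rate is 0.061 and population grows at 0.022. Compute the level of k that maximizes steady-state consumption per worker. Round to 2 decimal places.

k_gold ≈ 3.76

n + δ = 0.022 + 0.061 = 0.083.
Maximizing c = f(k) − (n+δ)·k gives f'(k) = n+δ, i.e. 0.23·k^(0.23−1) = 0.083, so k_gold = (0.23/0.083)^(1/0.77) ≈ 3.7572.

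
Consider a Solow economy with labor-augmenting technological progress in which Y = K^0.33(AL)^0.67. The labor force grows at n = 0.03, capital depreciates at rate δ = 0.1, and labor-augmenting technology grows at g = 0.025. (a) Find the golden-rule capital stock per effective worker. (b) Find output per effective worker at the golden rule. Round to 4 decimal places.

Break-even investment rate: n + g + δ = 0.03 + 0.025 + 0.1 = 0.155.
Maximizing c = f(k) − (n+g+δ)·k gives f'(k) = n+g+δ, i.e. 0.33·k^(0.33−1) = 0.155, so k_gold = (0.33/0.155)^(1/0.67) ≈ 3.0890.
y_gold = 3.0890^0.33 ≈ 1.4509.

(a) k_gold ≈ 3.0890; (b) y_gold ≈ 1.4509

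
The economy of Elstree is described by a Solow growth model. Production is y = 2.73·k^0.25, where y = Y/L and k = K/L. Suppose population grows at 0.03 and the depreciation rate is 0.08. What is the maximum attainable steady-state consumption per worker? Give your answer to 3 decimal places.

c_gold ≈ 3.762

Break-even investment rate: n + δ = 0.03 + 0.08 = 0.11.
Maximizing c = f(k) − (n+δ)·k gives f'(k) = n+δ, i.e. 0.25·2.73·k^(0.25−1) = 0.11, so k_gold = (0.25·2.73/0.11)^(1/0.75) ≈ 11.4011.
y_gold = 2.73·11.4011^0.25 ≈ 5.0165.
c_gold = y_gold − (n+δ)·k_gold = 5.0165 − 0.11·11.4011 ≈ 3.7624.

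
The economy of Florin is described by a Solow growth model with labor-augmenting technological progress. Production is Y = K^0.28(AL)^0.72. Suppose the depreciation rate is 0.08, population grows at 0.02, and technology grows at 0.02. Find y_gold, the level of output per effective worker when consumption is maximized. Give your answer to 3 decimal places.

Break-even investment rate: n + g + δ = 0.02 + 0.02 + 0.08 = 0.12.
Setting f'(k) = n+g+δ gives 0.28·k^(0.28−1) = 0.12, hence k_gold = (0.28/0.12)^(1/0.72) ≈ 3.2440.
Output: y_gold = k_gold^0.28 = 3.2440^0.28 ≈ 1.3903.

y_gold ≈ 1.390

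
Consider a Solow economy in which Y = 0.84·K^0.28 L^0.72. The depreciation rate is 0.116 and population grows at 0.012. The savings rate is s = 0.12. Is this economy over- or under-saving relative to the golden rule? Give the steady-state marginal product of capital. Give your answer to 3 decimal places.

Capital per worker breaks even when investment replaces (n + δ)·k; here n + δ = 0.128.
Steady-state k*: s·A·k^0.28 = 0.128·k gives k* = (0.12·0.84/0.128)^(1/0.72) ≈ 0.7176.
MPK = 0.28·0.84·0.7176^(-0.72) ≈ 0.2987.
MPK > n+δ = 0.128, so the economy is dynamically efficient (under-saving).

under-saving; MPK ≈ 0.299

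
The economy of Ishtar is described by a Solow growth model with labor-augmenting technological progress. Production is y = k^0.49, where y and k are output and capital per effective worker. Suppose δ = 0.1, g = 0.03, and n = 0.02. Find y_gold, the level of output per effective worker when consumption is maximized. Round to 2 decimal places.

Break-even investment rate: n + g + δ = 0.02 + 0.03 + 0.1 = 0.15.
At the golden rule the marginal product of capital equals n+g+δ: 0.49·k^(0.49−1) = 0.15. Solving, k_gold = (0.49/0.15)^(1/0.51) ≈ 10.1871.
Output: y_gold = k_gold^0.49 = 10.1871^0.49 ≈ 3.1185.

y_gold ≈ 3.12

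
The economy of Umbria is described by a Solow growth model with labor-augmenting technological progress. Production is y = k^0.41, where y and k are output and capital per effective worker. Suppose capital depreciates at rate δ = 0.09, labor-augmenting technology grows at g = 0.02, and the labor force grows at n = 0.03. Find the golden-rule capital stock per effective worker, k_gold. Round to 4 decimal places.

k_gold ≈ 6.1793

The effective depreciation rate is n + g + δ = 0.03 + 0.02 + 0.09 = 0.14.
Setting f'(k) = n+g+δ gives 0.41·k^(0.41−1) = 0.14, hence k_gold = (0.41/0.14)^(1/0.59) ≈ 6.1793.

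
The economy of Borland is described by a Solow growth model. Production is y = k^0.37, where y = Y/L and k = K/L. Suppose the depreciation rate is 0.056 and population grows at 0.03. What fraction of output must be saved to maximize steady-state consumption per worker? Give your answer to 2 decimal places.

s_gold = 0.37

Break-even investment rate: n + δ = 0.03 + 0.056 = 0.086.
At the golden rule MPK = n+δ, and in any Cobb-Douglas steady state s = (n+δ)·k/y = MPK·k/y = capital's share 0.37.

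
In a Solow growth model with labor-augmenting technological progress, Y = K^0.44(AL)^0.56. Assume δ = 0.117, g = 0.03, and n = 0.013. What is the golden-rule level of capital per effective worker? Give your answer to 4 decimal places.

k_gold ≈ 6.0887

Break-even investment rate: n + g + δ = 0.013 + 0.03 + 0.117 = 0.16.
Maximizing c = f(k) − (n+g+δ)·k gives f'(k) = n+g+δ, i.e. 0.44·k^(0.44−1) = 0.16, so k_gold = (0.44/0.16)^(1/0.56) ≈ 6.0887.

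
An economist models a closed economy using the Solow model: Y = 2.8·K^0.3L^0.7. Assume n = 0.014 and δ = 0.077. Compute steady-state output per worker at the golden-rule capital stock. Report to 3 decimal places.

y_gold ≈ 7.258

n + δ = 0.014 + 0.077 = 0.091.
Golden rule sets MPK = n+δ: 0.3·2.8·k^(0.3−1) = 0.091, so k_gold = (0.3·2.8/0.091)^(1/0.7) ≈ 23.9283.
Output: y_gold = 2.8·k_gold^0.3 = 2.8·23.9283^0.3 ≈ 7.2582.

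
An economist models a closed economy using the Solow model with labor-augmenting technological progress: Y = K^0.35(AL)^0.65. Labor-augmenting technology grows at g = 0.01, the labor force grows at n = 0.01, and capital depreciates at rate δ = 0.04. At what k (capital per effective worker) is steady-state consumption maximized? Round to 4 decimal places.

Capital per effective worker breaks even when investment replaces (n + g + δ)·k; here n + g + δ = 0.06.
Maximizing c = f(k) − (n+g+δ)·k gives f'(k) = n+g+δ, i.e. 0.35·k^(0.35−1) = 0.06, so k_gold = (0.35/0.06)^(1/0.65) ≈ 15.0776.

k_gold ≈ 15.0776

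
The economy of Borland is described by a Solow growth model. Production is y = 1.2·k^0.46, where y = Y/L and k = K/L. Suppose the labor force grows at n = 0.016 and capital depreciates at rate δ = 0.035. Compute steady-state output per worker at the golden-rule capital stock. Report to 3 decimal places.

n + δ = 0.016 + 0.035 = 0.051.
Golden rule sets MPK = n+δ: 0.46·1.2·k^(0.46−1) = 0.051, so k_gold = (0.46·1.2/0.051)^(1/0.54) ≈ 82.3186.
Output: y_gold = 1.2·k_gold^0.46 = 1.2·82.3186^0.46 ≈ 9.1266.

y_gold ≈ 9.127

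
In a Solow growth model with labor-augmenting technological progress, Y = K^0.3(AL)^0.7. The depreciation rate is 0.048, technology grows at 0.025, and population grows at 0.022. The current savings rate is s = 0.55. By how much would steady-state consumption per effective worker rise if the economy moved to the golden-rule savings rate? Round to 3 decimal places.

Δc ≈ 0.191

Break-even investment rate: n + g + δ = 0.022 + 0.025 + 0.048 = 0.095.
Current steady state (s = 0.55): k* = (0.55/0.095)^(1/0.7) ≈ 12.2881, y* = 12.2881^0.3 ≈ 2.1225, c* = (1−0.55)·2.1225 ≈ 0.9551.
Golden rule sets MPK = n+g+δ: 0.3·k^(0.3−1) = 0.095, so k_gold = (0.3/0.095)^(1/0.7) ≈ 5.1692.
y_gold = 5.1692^0.3 ≈ 1.6369, c_gold = y_gold − 0.095·k_gold ≈ 1.1458.
Gain: Δc = 1.1458 − 0.9551 ≈ 0.1907.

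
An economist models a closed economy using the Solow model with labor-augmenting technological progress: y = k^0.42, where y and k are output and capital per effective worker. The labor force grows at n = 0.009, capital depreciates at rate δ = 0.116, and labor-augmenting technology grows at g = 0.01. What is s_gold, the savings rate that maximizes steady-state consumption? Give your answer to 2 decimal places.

n + g + δ = 0.009 + 0.01 + 0.116 = 0.135.
At the golden rule MPK = n+g+δ, and in any Cobb-Douglas steady state s = (n+g+δ)·k/y = MPK·k/y = capital's share 0.42.

s_gold = 0.42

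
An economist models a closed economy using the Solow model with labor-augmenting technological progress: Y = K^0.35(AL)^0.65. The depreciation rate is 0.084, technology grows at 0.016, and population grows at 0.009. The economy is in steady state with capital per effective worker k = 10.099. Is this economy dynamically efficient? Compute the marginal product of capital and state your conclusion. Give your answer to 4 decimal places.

Capital per effective worker breaks even when investment replaces (n + g + δ)·k; here n + g + δ = 0.109.
MPK = 0.35·k^(0.35−1) = 0.35·10.099^(-0.65) ≈ 0.0779.
MPK < 0.109, so the economy is dynamically inefficient (over-saving).

dynamically inefficient; MPK ≈ 0.0779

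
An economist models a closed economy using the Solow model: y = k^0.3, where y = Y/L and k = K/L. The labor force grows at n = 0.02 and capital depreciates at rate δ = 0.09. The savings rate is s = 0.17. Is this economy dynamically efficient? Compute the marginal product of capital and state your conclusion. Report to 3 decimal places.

n + δ = 0.02 + 0.09 = 0.11.
Steady-state k*: s·k^0.3 = 0.11·k gives k* = (0.17/0.11)^(1/0.7) ≈ 1.8624.
MPK = 0.3·1.8624^(-0.7) ≈ 0.1941.
MPK > n+δ = 0.11, so the economy is dynamically efficient (under-saving).

dynamically efficient; MPK ≈ 0.194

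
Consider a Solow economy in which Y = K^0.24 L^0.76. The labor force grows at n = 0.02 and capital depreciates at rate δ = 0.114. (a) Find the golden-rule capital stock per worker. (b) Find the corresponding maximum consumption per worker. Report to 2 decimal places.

Capital per worker breaks even when investment replaces (n + δ)·k; here n + δ = 0.134.
At the golden rule the marginal product of capital equals n+δ: 0.24·k^(0.24−1) = 0.134. Solving, k_gold = (0.24/0.134)^(1/0.76) ≈ 2.1530.
y_gold = 2.1530^0.24 ≈ 1.2021; c_gold = y_gold − 0.134·k_gold ≈ 0.9136.

(a) k_gold ≈ 2.15; (b) c_gold ≈ 0.91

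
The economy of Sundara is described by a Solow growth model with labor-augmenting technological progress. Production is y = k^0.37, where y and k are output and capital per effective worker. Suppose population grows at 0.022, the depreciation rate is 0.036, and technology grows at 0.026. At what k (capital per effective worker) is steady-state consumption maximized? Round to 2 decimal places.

Break-even investment rate: n + g + δ = 0.022 + 0.026 + 0.036 = 0.084.
Maximizing c = f(k) − (n+g+δ)·k gives f'(k) = n+g+δ, i.e. 0.37·k^(0.37−1) = 0.084, so k_gold = (0.37/0.084)^(1/0.63) ≈ 10.5220.

k_gold ≈ 10.52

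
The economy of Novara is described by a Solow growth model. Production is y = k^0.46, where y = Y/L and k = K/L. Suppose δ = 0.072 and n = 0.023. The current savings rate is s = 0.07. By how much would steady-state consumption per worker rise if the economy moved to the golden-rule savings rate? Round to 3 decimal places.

Δc ≈ 1.353

The effective depreciation rate is n + δ = 0.023 + 0.072 = 0.095.
Current steady state (s = 0.07): k* = (0.07/0.095)^(1/0.54) ≈ 0.5681, y* = 0.5681^0.46 ≈ 0.7709, c* = (1−0.07)·0.7709 ≈ 0.7170.
Maximizing c = f(k) − (n+δ)·k gives f'(k) = n+δ, i.e. 0.46·k^(0.46−1) = 0.095, so k_gold = (0.46/0.095)^(1/0.54) ≈ 18.5602.
y_gold = 18.5602^0.46 ≈ 3.8331, c_gold = y_gold − 0.095·k_gold ≈ 2.0699.
Gain: Δc = 2.0699 − 0.7170 ≈ 1.3529.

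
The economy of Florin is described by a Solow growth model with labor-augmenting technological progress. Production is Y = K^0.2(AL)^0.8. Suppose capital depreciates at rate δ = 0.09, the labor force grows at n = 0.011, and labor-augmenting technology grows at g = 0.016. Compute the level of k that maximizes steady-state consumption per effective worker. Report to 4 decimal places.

Break-even investment rate: n + g + δ = 0.011 + 0.016 + 0.09 = 0.117.
Maximizing c = f(k) − (n+g+δ)·k gives f'(k) = n+g+δ, i.e. 0.2·k^(0.2−1) = 0.117, so k_gold = (0.2/0.117)^(1/0.8) ≈ 1.9546.

k_gold ≈ 1.9546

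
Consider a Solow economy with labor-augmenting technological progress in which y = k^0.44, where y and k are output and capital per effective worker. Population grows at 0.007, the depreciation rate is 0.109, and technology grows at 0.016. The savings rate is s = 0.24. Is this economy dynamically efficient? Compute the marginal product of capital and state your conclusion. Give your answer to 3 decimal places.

dynamically efficient; MPK ≈ 0.242

The effective depreciation rate is n + g + δ = 0.007 + 0.016 + 0.109 = 0.132.
Steady-state k*: s·k^0.44 = 0.132·k gives k* = (0.24/0.132)^(1/0.56) ≈ 2.9083.
MPK = 0.44·2.9083^(-0.56) ≈ 0.2420.
MPK > n+g+δ = 0.132, so the economy is dynamically efficient (under-saving).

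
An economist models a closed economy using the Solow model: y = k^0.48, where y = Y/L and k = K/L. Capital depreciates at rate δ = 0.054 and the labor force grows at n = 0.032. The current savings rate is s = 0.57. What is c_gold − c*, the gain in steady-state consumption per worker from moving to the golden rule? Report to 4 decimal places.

n + δ = 0.032 + 0.054 = 0.086.
Current steady state (s = 0.57): k* = (0.57/0.086)^(1/0.52) ≈ 37.9813, y* = 37.9813^0.48 ≈ 5.7305, c* = (1−0.57)·5.7305 ≈ 2.4641.
Golden rule sets MPK = n+δ: 0.48·k^(0.48−1) = 0.086, so k_gold = (0.48/0.086)^(1/0.52) ≈ 27.2925.
y_gold = 27.2925^0.48 ≈ 4.8899, c_gold = y_gold − 0.086·k_gold ≈ 2.5428.
Gain: Δc = 2.5428 − 2.4641 ≈ 0.0786.

Δc ≈ 0.0786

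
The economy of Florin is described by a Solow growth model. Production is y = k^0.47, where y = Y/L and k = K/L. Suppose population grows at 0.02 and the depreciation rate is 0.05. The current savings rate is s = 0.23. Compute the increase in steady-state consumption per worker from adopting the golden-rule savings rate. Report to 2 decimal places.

Δc ≈ 0.66

Break-even investment rate: n + δ = 0.02 + 0.05 = 0.07.
Current steady state (s = 0.23): k* = (0.23/0.07)^(1/0.53) ≈ 9.4357, y* = 9.4357^0.47 ≈ 2.8717, c* = (1−0.23)·2.8717 ≈ 2.2112.
Golden rule sets MPK = n+δ: 0.47·k^(0.47−1) = 0.07, so k_gold = (0.47/0.07)^(1/0.53) ≈ 36.3393.
y_gold = 36.3393^0.47 ≈ 5.4122, c_gold = y_gold − 0.07·k_gold ≈ 2.8685.
Gain: Δc = 2.8685 − 2.2112 ≈ 0.6573.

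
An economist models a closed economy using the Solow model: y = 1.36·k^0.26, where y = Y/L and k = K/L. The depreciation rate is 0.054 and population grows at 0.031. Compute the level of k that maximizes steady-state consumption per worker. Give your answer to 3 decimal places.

k_gold ≈ 6.865

n + δ = 0.031 + 0.054 = 0.085.
Setting f'(k) = n+δ gives 0.26·1.36·k^(0.26−1) = 0.085, hence k_gold = (0.26·1.36/0.085)^(1/0.74) ≈ 6.8646.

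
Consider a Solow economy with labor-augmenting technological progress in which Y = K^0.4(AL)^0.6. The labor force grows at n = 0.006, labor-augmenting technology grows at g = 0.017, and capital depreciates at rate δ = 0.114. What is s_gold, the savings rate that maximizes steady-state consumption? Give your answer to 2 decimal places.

s_gold = 0.40

Capital per effective worker breaks even when investment replaces (n + g + δ)·k; here n + g + δ = 0.137.
At the golden rule MPK = n+g+δ, and in any Cobb-Douglas steady state s = (n+g+δ)·k/y = MPK·k/y = capital's share 0.4.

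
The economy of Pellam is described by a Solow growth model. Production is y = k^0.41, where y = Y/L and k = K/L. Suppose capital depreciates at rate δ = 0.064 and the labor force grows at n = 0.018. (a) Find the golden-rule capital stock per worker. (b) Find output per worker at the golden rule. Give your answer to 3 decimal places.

n + δ = 0.018 + 0.064 = 0.082.
Golden rule sets MPK = n+δ: 0.41·k^(0.41−1) = 0.082, so k_gold = (0.41/0.082)^(1/0.59) ≈ 15.3001.
y_gold = 15.3001^0.41 ≈ 3.0600.

(a) k_gold ≈ 15.300; (b) y_gold ≈ 3.060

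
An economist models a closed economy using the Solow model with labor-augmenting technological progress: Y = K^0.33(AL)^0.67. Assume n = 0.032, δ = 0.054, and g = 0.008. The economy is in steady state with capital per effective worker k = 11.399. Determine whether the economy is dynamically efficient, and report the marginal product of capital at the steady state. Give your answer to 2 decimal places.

Break-even investment rate: n + g + δ = 0.032 + 0.008 + 0.054 = 0.094.
MPK = 0.33·k^(0.33−1) = 0.33·11.399^(-0.67) ≈ 0.0646.
MPK < 0.094, so the economy is dynamically inefficient (over-saving).

dynamically inefficient; MPK ≈ 0.06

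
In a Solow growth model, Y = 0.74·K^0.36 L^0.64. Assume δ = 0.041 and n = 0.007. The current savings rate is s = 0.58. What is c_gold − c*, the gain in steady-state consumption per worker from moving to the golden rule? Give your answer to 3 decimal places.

n + δ = 0.007 + 0.041 = 0.048.
Current steady state (s = 0.58): k* = (0.58·0.74/0.048)^(1/0.64) ≈ 30.6614, y* = 0.74·30.6614^0.36 ≈ 2.5375, c* = (1−0.58)·2.5375 ≈ 1.0657.
At the golden rule the marginal product of capital equals n+δ: 0.36·0.74·k^(0.36−1) = 0.048. Solving, k_gold = (0.36·0.74/0.048)^(1/0.64) ≈ 14.5532.
y_gold = 0.74·14.5532^0.36 ≈ 1.9404, c_gold = y_gold − 0.048·k_gold ≈ 1.2419.
Gain: Δc = 1.2419 − 1.0657 ≈ 0.1761.

Δc ≈ 0.176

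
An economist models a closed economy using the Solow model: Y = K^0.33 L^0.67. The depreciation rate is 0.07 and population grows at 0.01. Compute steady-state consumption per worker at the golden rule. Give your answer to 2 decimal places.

c_gold ≈ 1.35

Capital per worker breaks even when investment replaces (n + δ)·k; here n + δ = 0.08.
At the golden rule the marginal product of capital equals n+δ: 0.33·k^(0.33−1) = 0.08. Solving, k_gold = (0.33/0.08)^(1/0.67) ≈ 8.2898.
y_gold = 8.2898^0.33 ≈ 2.0096.
c_gold = y_gold − (n+δ)·k_gold = 2.0096 − 0.08·8.2898 ≈ 1.3465.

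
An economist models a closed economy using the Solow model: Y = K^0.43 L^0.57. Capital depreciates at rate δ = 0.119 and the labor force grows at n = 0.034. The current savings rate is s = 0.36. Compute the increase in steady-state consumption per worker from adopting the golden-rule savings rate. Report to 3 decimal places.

Δc ≈ 0.022

The effective depreciation rate is n + δ = 0.034 + 0.119 = 0.153.
Current steady state (s = 0.36): k* = (0.36/0.153)^(1/0.57) ≈ 4.4869, y* = 4.4869^0.43 ≈ 1.9069, c* = (1−0.36)·1.9069 ≈ 1.2204.
Setting f'(k) = n+δ gives 0.43·k^(0.43−1) = 0.153, hence k_gold = (0.43/0.153)^(1/0.57) ≈ 6.1281.
y_gold = 6.1281^0.43 ≈ 2.1805, c_gold = y_gold − 0.153·k_gold ≈ 1.2429.
Gain: Δc = 1.2429 − 1.2204 ≈ 0.0224.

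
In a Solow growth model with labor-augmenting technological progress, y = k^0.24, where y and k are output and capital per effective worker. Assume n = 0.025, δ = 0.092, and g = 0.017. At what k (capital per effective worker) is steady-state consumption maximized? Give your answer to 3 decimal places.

n + g + δ = 0.025 + 0.017 + 0.092 = 0.134.
Golden rule sets MPK = n+g+δ: 0.24·k^(0.24−1) = 0.134, so k_gold = (0.24/0.134)^(1/0.76) ≈ 2.1530.

k_gold ≈ 2.153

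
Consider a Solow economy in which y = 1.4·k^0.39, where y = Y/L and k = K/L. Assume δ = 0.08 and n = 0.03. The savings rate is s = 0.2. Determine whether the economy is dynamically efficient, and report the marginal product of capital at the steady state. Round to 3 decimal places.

Break-even investment rate: n + δ = 0.03 + 0.08 = 0.11.
Steady-state k*: s·A·k^0.39 = 0.11·k gives k* = (0.2·1.4/0.11)^(1/0.61) ≈ 4.6258.
MPK = 0.39·1.4·4.6258^(-0.61) ≈ 0.2145.
MPK > n+δ = 0.11, so the economy is dynamically efficient (under-saving).

dynamically efficient; MPK ≈ 0.215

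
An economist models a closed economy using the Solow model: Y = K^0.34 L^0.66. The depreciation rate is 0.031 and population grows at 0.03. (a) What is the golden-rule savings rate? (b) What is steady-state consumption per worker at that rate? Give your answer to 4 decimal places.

(a) s_gold = 0.3400; (b) c_gold ≈ 1.5993

Break-even investment rate: n + δ = 0.03 + 0.031 = 0.061.
For Cobb-Douglas, s_gold equals capital's share: s_gold = 0.34.
Setting f'(k) = n+δ gives 0.34·k^(0.34−1) = 0.061, hence k_gold = (0.34/0.061)^(1/0.66) ≈ 13.5061.
y_gold = 13.5061^0.34 ≈ 2.4231; c_gold = (1−0.34)·y_gold ≈ 1.5993.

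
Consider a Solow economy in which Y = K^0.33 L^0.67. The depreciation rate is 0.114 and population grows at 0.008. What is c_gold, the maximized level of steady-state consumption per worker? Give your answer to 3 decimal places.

Capital per worker breaks even when investment replaces (n + δ)·k; here n + δ = 0.122.
Setting f'(k) = n+δ gives 0.33·k^(0.33−1) = 0.122, hence k_gold = (0.33/0.122)^(1/0.67) ≈ 4.4158.
y_gold = 4.4158^0.33 ≈ 1.6325.
c_gold = y_gold − (n+δ)·k_gold = 1.6325 − 0.122·4.4158 ≈ 1.0938.

c_gold ≈ 1.094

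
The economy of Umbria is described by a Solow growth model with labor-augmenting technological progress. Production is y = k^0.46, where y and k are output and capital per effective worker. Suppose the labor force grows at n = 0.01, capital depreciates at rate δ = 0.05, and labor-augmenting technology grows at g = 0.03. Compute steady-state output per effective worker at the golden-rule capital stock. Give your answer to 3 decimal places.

y_gold ≈ 4.014

n + g + δ = 0.01 + 0.03 + 0.05 = 0.09.
Setting f'(k) = n+g+δ gives 0.46·k^(0.46−1) = 0.09, hence k_gold = (0.46/0.09)^(1/0.54) ≈ 20.5147.
Output: y_gold = k_gold^0.46 = 20.5147^0.46 ≈ 4.0137.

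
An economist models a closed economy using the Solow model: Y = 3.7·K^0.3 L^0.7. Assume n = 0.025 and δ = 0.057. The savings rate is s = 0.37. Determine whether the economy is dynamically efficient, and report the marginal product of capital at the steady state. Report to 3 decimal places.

Capital per worker breaks even when investment replaces (n + δ)·k; here n + δ = 0.082.
Steady-state k*: s·A·k^0.3 = 0.082·k gives k* = (0.37·3.7/0.082)^(1/0.7) ≈ 55.7900.
MPK = 0.3·3.7·55.7900^(-0.7) ≈ 0.0665.
MPK < n+δ = 0.082, so the economy is dynamically inefficient (over-saving).

dynamically inefficient; MPK ≈ 0.066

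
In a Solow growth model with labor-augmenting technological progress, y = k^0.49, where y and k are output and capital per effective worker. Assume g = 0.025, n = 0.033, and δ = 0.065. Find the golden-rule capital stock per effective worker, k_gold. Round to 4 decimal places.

k_gold ≈ 15.0328

Break-even investment rate: n + g + δ = 0.033 + 0.025 + 0.065 = 0.123.
Setting f'(k) = n+g+δ gives 0.49·k^(0.49−1) = 0.123, hence k_gold = (0.49/0.123)^(1/0.51) ≈ 15.0328.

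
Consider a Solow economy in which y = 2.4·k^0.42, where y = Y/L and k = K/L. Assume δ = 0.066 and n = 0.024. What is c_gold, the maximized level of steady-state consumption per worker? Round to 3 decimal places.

Break-even investment rate: n + δ = 0.024 + 0.066 = 0.09.
Golden rule sets MPK = n+δ: 0.42·2.4·k^(0.42−1) = 0.09, so k_gold = (0.42·2.4/0.09)^(1/0.58) ≈ 64.4164.
y_gold = 2.4·64.4164^0.42 ≈ 13.8035.
c_gold = y_gold − (n+δ)·k_gold = 13.8035 − 0.09·64.4164 ≈ 8.0060.

c_gold ≈ 8.006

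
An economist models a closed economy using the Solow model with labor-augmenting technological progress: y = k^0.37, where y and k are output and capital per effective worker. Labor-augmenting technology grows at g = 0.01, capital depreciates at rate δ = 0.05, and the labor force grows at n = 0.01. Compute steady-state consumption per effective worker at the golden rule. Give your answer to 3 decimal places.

n + g + δ = 0.01 + 0.01 + 0.05 = 0.07.
Golden rule sets MPK = n+g+δ: 0.37·k^(0.37−1) = 0.07, so k_gold = (0.37/0.07)^(1/0.63) ≈ 14.0535.
y_gold = 14.0535^0.37 ≈ 2.6588.
c_gold = y_gold − (n+g+δ)·k_gold = 2.6588 − 0.07·14.0535 ≈ 1.6750.

c_gold ≈ 1.675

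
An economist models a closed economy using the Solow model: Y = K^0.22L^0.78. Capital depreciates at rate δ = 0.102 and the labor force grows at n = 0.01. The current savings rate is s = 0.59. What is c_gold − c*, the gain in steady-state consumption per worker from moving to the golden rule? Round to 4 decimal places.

Δc ≈ 0.2885

The effective depreciation rate is n + δ = 0.01 + 0.102 = 0.112.
Current steady state (s = 0.59): k* = (0.59/0.112)^(1/0.78) ≈ 8.4173, y* = 8.4173^0.22 ≈ 1.5979, c* = (1−0.59)·1.5979 ≈ 0.6551.
Maximizing c = f(k) − (n+δ)·k gives f'(k) = n+δ, i.e. 0.22·k^(0.22−1) = 0.112, so k_gold = (0.22/0.112)^(1/0.78) ≈ 2.3763.
y_gold = 2.3763^0.22 ≈ 1.2098, c_gold = y_gold − 0.112·k_gold ≈ 0.9436.
Gain: Δc = 0.9436 − 0.6551 ≈ 0.2885.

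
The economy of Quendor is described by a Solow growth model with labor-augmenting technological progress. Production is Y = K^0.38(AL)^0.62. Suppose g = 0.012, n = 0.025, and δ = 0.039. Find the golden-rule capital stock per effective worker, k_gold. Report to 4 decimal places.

k_gold ≈ 13.4082

Capital per effective worker breaks even when investment replaces (n + g + δ)·k; here n + g + δ = 0.076.
Golden rule sets MPK = n+g+δ: 0.38·k^(0.38−1) = 0.076, so k_gold = (0.38/0.076)^(1/0.62) ≈ 13.4082.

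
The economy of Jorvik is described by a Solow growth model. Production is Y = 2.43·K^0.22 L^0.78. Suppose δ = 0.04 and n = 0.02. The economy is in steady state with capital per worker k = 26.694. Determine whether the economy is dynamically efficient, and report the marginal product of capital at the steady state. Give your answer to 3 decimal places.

dynamically inefficient; MPK ≈ 0.041

n + δ = 0.02 + 0.04 = 0.06.
MPK = 0.22·2.43·k^(0.22−1) = 0.22·2.43·26.694^(-0.78) ≈ 0.0413.
MPK < 0.06, so the economy is dynamically inefficient (over-saving).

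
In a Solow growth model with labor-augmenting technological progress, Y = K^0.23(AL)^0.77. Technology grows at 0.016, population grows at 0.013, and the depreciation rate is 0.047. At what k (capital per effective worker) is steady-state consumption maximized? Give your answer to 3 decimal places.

Capital per effective worker breaks even when investment replaces (n + g + δ)·k; here n + g + δ = 0.076.
At the golden rule the marginal product of capital equals n+g+δ: 0.23·k^(0.23−1) = 0.076. Solving, k_gold = (0.23/0.076)^(1/0.77) ≈ 4.2127.

k_gold ≈ 4.213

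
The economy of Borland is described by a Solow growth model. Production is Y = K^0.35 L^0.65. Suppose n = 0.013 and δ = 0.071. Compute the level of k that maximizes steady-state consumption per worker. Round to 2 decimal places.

k_gold ≈ 8.99

The effective depreciation rate is n + δ = 0.013 + 0.071 = 0.084.
At the golden rule the marginal product of capital equals n+δ: 0.35·k^(0.35−1) = 0.084. Solving, k_gold = (0.35/0.084)^(1/0.65) ≈ 8.9851.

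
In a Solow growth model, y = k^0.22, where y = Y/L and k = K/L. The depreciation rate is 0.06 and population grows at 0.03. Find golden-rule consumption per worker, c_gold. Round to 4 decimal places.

c_gold ≈ 1.0036

Break-even investment rate: n + δ = 0.03 + 0.06 = 0.09.
Maximizing c = f(k) − (n+δ)·k gives f'(k) = n+δ, i.e. 0.22·k^(0.22−1) = 0.09, so k_gold = (0.22/0.09)^(1/0.78) ≈ 3.1453.
y_gold = 3.1453^0.22 ≈ 1.2867.
c_gold = y_gold − (n+δ)·k_gold = 1.2867 − 0.09·3.1453 ≈ 1.0036.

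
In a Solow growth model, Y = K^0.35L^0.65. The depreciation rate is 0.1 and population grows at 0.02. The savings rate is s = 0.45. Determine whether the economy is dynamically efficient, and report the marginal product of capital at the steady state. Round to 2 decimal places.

dynamically inefficient; MPK ≈ 0.09

The effective depreciation rate is n + δ = 0.02 + 0.1 = 0.12.
Steady-state k*: s·k^0.35 = 0.12·k gives k* = (0.45/0.12)^(1/0.65) ≈ 7.6406.
MPK = 0.35·7.6406^(-0.65) ≈ 0.0933.
MPK < n+δ = 0.12, so the economy is dynamically inefficient (over-saving).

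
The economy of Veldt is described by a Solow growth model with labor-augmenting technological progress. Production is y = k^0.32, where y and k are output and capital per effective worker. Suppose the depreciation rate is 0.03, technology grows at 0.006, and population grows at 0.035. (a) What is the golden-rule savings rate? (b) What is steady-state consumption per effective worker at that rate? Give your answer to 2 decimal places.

(a) s_gold = 0.32; (b) c_gold ≈ 1.38

Break-even investment rate: n + g + δ = 0.035 + 0.006 + 0.03 = 0.071.
For Cobb-Douglas, s_gold equals capital's share: s_gold = 0.32.
At the golden rule the marginal product of capital equals n+g+δ: 0.32·k^(0.32−1) = 0.071. Solving, k_gold = (0.32/0.071)^(1/0.68) ≈ 9.1539.
y_gold = 9.1539^0.32 ≈ 2.0310; c_gold = (1−0.32)·y_gold ≈ 1.3811.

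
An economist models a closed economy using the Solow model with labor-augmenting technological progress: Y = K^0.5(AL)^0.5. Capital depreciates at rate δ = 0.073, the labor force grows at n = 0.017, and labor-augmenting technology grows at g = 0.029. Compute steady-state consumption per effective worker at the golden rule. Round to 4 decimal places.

n + g + δ = 0.017 + 0.029 + 0.073 = 0.119.
Maximizing c = f(k) − (n+g+δ)·k gives f'(k) = n+g+δ, i.e. 0.5·k^(0.5−1) = 0.119, so k_gold = (0.5/0.119)^(1/0.5) ≈ 17.6541.
y_gold = 17.6541^0.5 ≈ 4.2017.
c_gold = y_gold − (n+g+δ)·k_gold = 4.2017 − 0.119·17.6541 ≈ 2.1008.

c_gold ≈ 2.1008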